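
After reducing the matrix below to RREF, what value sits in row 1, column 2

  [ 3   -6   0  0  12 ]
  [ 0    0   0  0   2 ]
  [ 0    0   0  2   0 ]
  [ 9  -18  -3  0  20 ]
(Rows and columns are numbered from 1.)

-2

R1 := 1/3·R1
  [ 1   -2   0  0   4 ]
  [ 0    0   0  0   2 ]
  [ 0    0   0  2   0 ]
  [ 9  -18  -3  0  20 ]
R4 := R4 − 9·R1
  [ 1  -2   0  0    4 ]
  [ 0   0   0  0    2 ]
  [ 0   0   0  2    0 ]
  [ 0   0  -3  0  -16 ]
R2 <=> R4
  [ 1  -2   0  0    4 ]
  [ 0   0  -3  0  -16 ]
  [ 0   0   0  2    0 ]
  [ 0   0   0  0    2 ]
R2 := -1/3·R2
  [ 1  -2  0  0     4 ]
  [ 0   0  1  0  16/3 ]
  [ 0   0  0  2     0 ]
  [ 0   0  0  0     2 ]
R3 := 1/2·R3
  [ 1  -2  0  0     4 ]
  [ 0   0  1  0  16/3 ]
  [ 0   0  0  1     0 ]
  [ 0   0  0  0     2 ]
R4 := 1/2·R4
  [ 1  -2  0  0     4 ]
  [ 0   0  1  0  16/3 ]
  [ 0   0  0  1     0 ]
  [ 0   0  0  0     1 ]
R2 := R2 − 16/3·R4
  [ 1  -2  0  0  4 ]
  [ 0   0  1  0  0 ]
  [ 0   0  0  1  0 ]
  [ 0   0  0  0  1 ]
R1 := R1 − 4·R4
  [ 1  -2  0  0  0 ]
  [ 0   0  1  0  0 ]
  [ 0   0  0  1  0 ]
  [ 0   0  0  0  1 ]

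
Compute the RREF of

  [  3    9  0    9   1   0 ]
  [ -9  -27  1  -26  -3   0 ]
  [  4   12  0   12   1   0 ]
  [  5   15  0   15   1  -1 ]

Multiply r1 by 1/3.
Add 9 times r1 to r2.
Subtract 4 times r1 from r3.
Subtract 5 times r1 from r4.
Multiply r3 by -3.
Add 2/3 times r3 to r4.
Multiply r4 by -1.
Subtract 1/3 times r3 from r1.

[[1, 3, 0, 3, 0, 0], [0, 0, 1, 1, 0, 0], [0, 0, 0, 0, 1, 0], [0, 0, 0, 0, 0, 1]]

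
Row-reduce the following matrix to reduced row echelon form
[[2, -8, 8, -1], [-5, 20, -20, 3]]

r1 -> 1/2·r1
  [  1  -4    4  -1/2 ]
  [ -5  20  -20     3 ]
r2 -> r2 + 5·r1
  [ 1  -4  4  -1/2 ]
  [ 0   0  0   1/2 ]
r2 -> 2·r2
  [ 1  -4  4  -1/2 ]
  [ 0   0  0     1 ]
r1 -> r1 + 1/2·r2
  [ 1  -4  4  0 ]
  [ 0   0  0  1 ]

[[1, -4, 4, 0], [0, 0, 0, 1]]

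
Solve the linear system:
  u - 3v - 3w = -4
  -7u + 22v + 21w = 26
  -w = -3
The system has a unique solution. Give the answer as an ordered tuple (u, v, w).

(-1, -2, 3)

Form the augmented matrix and row-reduce:
  [  1  -3  -3  |  -4 ]
  [ -7  22  21  |  26 ]
  [  0   0  -1  |  -3 ]
ρ2 → ρ2 + 7·ρ1
ρ3 → -1·ρ3
ρ1 → ρ1 + 3·ρ3
ρ1 → ρ1 + 3·ρ2
Reading off the last column: u = -1, v = -2, w = 3.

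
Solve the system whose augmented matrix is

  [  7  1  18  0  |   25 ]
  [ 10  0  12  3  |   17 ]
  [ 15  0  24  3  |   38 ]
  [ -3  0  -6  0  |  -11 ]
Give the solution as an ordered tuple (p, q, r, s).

(1, -6, 4/3, -3)

r1 -> 1/7·r1
r2 -> r2 − 10·r1
r3 -> r3 − 15·r1
r4 -> r4 + 3·r1
r2 -> -7/10·r2
r3 -> r3 + 15/7·r2
r4 -> r4 − 3/7·r2
r3 -> 1/6·r3
r4 -> r4 + 12/5·r3
r4 -> 10/3·r4
r3 -> r3 + 1/4·r4
r2 -> r2 + 21/10·r4
r2 -> r2 − 48/5·r3
r1 -> r1 − 18/7·r3
r1 -> r1 − 1/7·r2
Reading off the last column: p = 1, q = -6, r = 4/3, s = -3.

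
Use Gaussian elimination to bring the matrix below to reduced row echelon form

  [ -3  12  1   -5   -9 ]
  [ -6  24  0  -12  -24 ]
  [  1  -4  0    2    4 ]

R1 := -1/3·R1
  [  1  -4  -1/3  5/3    3 ]
  [ -6  24     0  -12  -24 ]
  [  1  -4     0    2    4 ]
R2 := R2 + 6·R1
  [ 1  -4  -1/3  5/3   3 ]
  [ 0   0    -2   -2  -6 ]
  [ 1  -4     0    2   4 ]
R3 := R3 − R1
  [ 1  -4  -1/3  5/3   3 ]
  [ 0   0    -2   -2  -6 ]
  [ 0   0   1/3  1/3   1 ]
R2 := -1/2·R2
  [ 1  -4  -1/3  5/3  3 ]
  [ 0   0     1    1  3 ]
  [ 0   0   1/3  1/3  1 ]
R3 := R3 − 1/3·R2
  [ 1  -4  -1/3  5/3  3 ]
  [ 0   0     1    1  3 ]
  [ 0   0     0    0  0 ]
R1 := R1 + 1/3·R2
  [ 1  -4  0  2  4 ]
  [ 0   0  1  1  3 ]
  [ 0   0  0  0  0 ]

[[1, -4, 0, 2, 4], [0, 0, 1, 1, 3], [0, 0, 0, 0, 0]]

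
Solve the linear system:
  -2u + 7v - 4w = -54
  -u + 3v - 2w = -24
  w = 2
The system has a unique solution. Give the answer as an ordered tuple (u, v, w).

Form the augmented matrix and row-reduce:
  [ -2  7  -4  |  -54 ]
  [ -1  3  -2  |  -24 ]
  [  0  0   1  |    2 ]
Multiply r1 by -1/2.
  [  1  -7/2   2  |   27 ]
  [ -1     3  -2  |  -24 ]
  [  0     0   1  |    2 ]
Add r1 to r2.
  [ 1  -7/2  2  |  27 ]
  [ 0  -1/2  0  |   3 ]
  [ 0     0  1  |   2 ]
Multiply r2 by -2.
  [ 1  -7/2  2  |  27 ]
  [ 0     1  0  |  -6 ]
  [ 0     0  1  |   2 ]
Subtract 2 times r3 from r1.
  [ 1  -7/2  0  |  23 ]
  [ 0     1  0  |  -6 ]
  [ 0     0  1  |   2 ]
Add 7/2 times r2 to r1.
  [ 1  0  0  |   2 ]
  [ 0  1  0  |  -6 ]
  [ 0  0  1  |   2 ]
Reading off the last column: u = 2, v = -6, w = 2.

(2, -6, 2)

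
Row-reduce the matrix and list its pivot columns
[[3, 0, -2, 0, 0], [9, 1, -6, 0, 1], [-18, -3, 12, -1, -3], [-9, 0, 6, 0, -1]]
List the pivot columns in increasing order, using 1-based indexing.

r1 ← 1/3·r1
r2 ← r2 − 9·r1
r3 ← r3 + 18·r1
r4 ← r4 + 9·r1
r3 ← r3 + 3·r2
r3 ← -1·r3
r4 ← -1·r4
r2 ← r2 − r4
Pivot columns are the columns containing a leading 1.

1, 2, 4, 5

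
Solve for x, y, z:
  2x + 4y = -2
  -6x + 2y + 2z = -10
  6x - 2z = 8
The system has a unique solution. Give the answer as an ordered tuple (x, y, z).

Form the augmented matrix and row-reduce:
  [  2  4   0  |   -2 ]
  [ -6  2   2  |  -10 ]
  [  6  0  -2  |    8 ]
R1 ← 1/2·R1
  [  1  2   0  |   -1 ]
  [ -6  2   2  |  -10 ]
  [  6  0  -2  |    8 ]
R2 ← R2 + 6·R1
  [ 1   2   0  |   -1 ]
  [ 0  14   2  |  -16 ]
  [ 6   0  -2  |    8 ]
R3 ← R3 − 6·R1
  [ 1    2   0  |   -1 ]
  [ 0   14   2  |  -16 ]
  [ 0  -12  -2  |   14 ]
R2 ← 1/14·R2
  [ 1    2    0  |    -1 ]
  [ 0    1  1/7  |  -8/7 ]
  [ 0  -12   -2  |    14 ]
R3 ← R3 + 12·R2
  [ 1  2     0  |    -1 ]
  [ 0  1   1/7  |  -8/7 ]
  [ 0  0  -2/7  |   2/7 ]
R3 ← -7/2·R3
  [ 1  2    0  |    -1 ]
  [ 0  1  1/7  |  -8/7 ]
  [ 0  0    1  |    -1 ]
R2 ← R2 − 1/7·R3
  [ 1  2  0  |  -1 ]
  [ 0  1  0  |  -1 ]
  [ 0  0  1  |  -1 ]
R1 ← R1 − 2·R2
  [ 1  0  0  |   1 ]
  [ 0  1  0  |  -1 ]
  [ 0  0  1  |  -1 ]
Reading off the last column: x = 1, y = -1, z = -1.

(1, -1, -1)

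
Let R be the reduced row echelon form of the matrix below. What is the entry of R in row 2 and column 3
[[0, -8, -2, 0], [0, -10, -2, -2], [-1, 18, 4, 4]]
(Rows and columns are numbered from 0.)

-4

R1 <-> R3
  [ -1   18   4   4 ]
  [  0  -10  -2  -2 ]
  [  0   -8  -2   0 ]
R1 ← -1·R1
  [ 1  -18  -4  -4 ]
  [ 0  -10  -2  -2 ]
  [ 0   -8  -2   0 ]
R2 ← -1/10·R2
  [ 1  -18   -4   -4 ]
  [ 0    1  1/5  1/5 ]
  [ 0   -8   -2    0 ]
R3 ← R3 + 8·R2
  [ 1  -18    -4   -4 ]
  [ 0    1   1/5  1/5 ]
  [ 0    0  -2/5  8/5 ]
R3 ← -5/2·R3
  [ 1  -18   -4   -4 ]
  [ 0    1  1/5  1/5 ]
  [ 0    0    1   -4 ]
R2 ← R2 − 1/5·R3
  [ 1  -18  -4  -4 ]
  [ 0    1   0   1 ]
  [ 0    0   1  -4 ]
R1 ← R1 + 4·R3
  [ 1  -18  0  -20 ]
  [ 0    1  0    1 ]
  [ 0    0  1   -4 ]
R1 ← R1 + 18·R2
  [ 1  0  0  -2 ]
  [ 0  1  0   1 ]
  [ 0  0  1  -4 ]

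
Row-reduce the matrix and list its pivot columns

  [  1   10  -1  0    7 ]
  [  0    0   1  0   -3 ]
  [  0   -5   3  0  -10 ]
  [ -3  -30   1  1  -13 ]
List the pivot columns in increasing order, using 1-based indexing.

R4 := R4 + 3·R1
  [ 1  10  -1  0    7 ]
  [ 0   0   1  0   -3 ]
  [ 0  -5   3  0  -10 ]
  [ 0   0  -2  1    8 ]
R2 <-> R3
  [ 1  10  -1  0    7 ]
  [ 0  -5   3  0  -10 ]
  [ 0   0   1  0   -3 ]
  [ 0   0  -2  1    8 ]
R2 := -1/5·R2
  [ 1  10    -1  0   7 ]
  [ 0   1  -3/5  0   2 ]
  [ 0   0     1  0  -3 ]
  [ 0   0    -2  1   8 ]
R4 := R4 + 2·R3
  [ 1  10    -1  0   7 ]
  [ 0   1  -3/5  0   2 ]
  [ 0   0     1  0  -3 ]
  [ 0   0     0  1   2 ]
R2 := R2 + 3/5·R3
  [ 1  10  -1  0    7 ]
  [ 0   1   0  0  1/5 ]
  [ 0   0   1  0   -3 ]
  [ 0   0   0  1    2 ]
R1 := R1 + R3
  [ 1  10  0  0    4 ]
  [ 0   1  0  0  1/5 ]
  [ 0   0  1  0   -3 ]
  [ 0   0  0  1    2 ]
R1 := R1 − 10·R2
  [ 1  0  0  0    2 ]
  [ 0  1  0  0  1/5 ]
  [ 0  0  1  0   -3 ]
  [ 0  0  0  1    2 ]
Pivot columns are the columns containing a leading 1.

1, 2, 3, 4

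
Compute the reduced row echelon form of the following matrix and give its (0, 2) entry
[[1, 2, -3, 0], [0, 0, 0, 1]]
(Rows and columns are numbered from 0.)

-3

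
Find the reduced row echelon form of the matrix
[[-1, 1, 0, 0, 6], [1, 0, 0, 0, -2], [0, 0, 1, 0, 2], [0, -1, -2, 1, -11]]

R1 → -1·R1
  [ 1  -1   0  0   -6 ]
  [ 1   0   0  0   -2 ]
  [ 0   0   1  0    2 ]
  [ 0  -1  -2  1  -11 ]
R2 → R2 − R1
  [ 1  -1   0  0   -6 ]
  [ 0   1   0  0    4 ]
  [ 0   0   1  0    2 ]
  [ 0  -1  -2  1  -11 ]
R4 → R4 + R2
  [ 1  -1   0  0  -6 ]
  [ 0   1   0  0   4 ]
  [ 0   0   1  0   2 ]
  [ 0   0  -2  1  -7 ]
R4 → R4 + 2·R3
  [ 1  -1  0  0  -6 ]
  [ 0   1  0  0   4 ]
  [ 0   0  1  0   2 ]
  [ 0   0  0  1  -3 ]
R1 → R1 + R2
  [ 1  0  0  0  -2 ]
  [ 0  1  0  0   4 ]
  [ 0  0  1  0   2 ]
  [ 0  0  0  1  -3 ]

[[1, 0, 0, 0, -2], [0, 1, 0, 0, 4], [0, 0, 1, 0, 2], [0, 0, 0, 1, -3]]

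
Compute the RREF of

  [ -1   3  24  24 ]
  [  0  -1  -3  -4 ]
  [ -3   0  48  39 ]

[[1, 0, 0, 3], [0, 1, 0, 1], [0, 0, 1, 1]]

Multiply R1 by -1.
Add 3 times R1 to R3.
Multiply R2 by -1.
Add 9 times R2 to R3.
Multiply R3 by 1/3.
Subtract 3 times R3 from R2.
Add 24 times R3 to R1.
Add 3 times R2 to R1.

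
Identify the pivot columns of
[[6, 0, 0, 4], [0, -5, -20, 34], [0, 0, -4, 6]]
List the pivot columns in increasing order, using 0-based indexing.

0, 1, 2

Multiply ρ1 by 1/6.
  [ 1   0    0  2/3 ]
  [ 0  -5  -20   34 ]
  [ 0   0   -4    6 ]
Multiply ρ2 by -1/5.
  [ 1  0   0    2/3 ]
  [ 0  1   4  -34/5 ]
  [ 0  0  -4      6 ]
Multiply ρ3 by -1/4.
  [ 1  0  0    2/3 ]
  [ 0  1  4  -34/5 ]
  [ 0  0  1   -3/2 ]
Subtract 4 times ρ3 from ρ2.
  [ 1  0  0   2/3 ]
  [ 0  1  0  -4/5 ]
  [ 0  0  1  -3/2 ]
Pivot columns are the columns containing a leading 1.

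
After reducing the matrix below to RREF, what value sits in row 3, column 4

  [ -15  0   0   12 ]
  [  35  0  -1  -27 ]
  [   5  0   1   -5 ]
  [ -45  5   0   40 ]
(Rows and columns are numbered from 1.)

R1 -> -1/15·R1
  [   1  0   0  -4/5 ]
  [  35  0  -1   -27 ]
  [   5  0   1    -5 ]
  [ -45  5   0    40 ]
R2 -> R2 − 35·R1
  [   1  0   0  -4/5 ]
  [   0  0  -1     1 ]
  [   5  0   1    -5 ]
  [ -45  5   0    40 ]
R3 -> R3 − 5·R1
  [   1  0   0  -4/5 ]
  [   0  0  -1     1 ]
  [   0  0   1    -1 ]
  [ -45  5   0    40 ]
R4 -> R4 + 45·R1
  [ 1  0   0  -4/5 ]
  [ 0  0  -1     1 ]
  [ 0  0   1    -1 ]
  [ 0  5   0     4 ]
R2 <-> R4
  [ 1  0   0  -4/5 ]
  [ 0  5   0     4 ]
  [ 0  0   1    -1 ]
  [ 0  0  -1     1 ]
R2 -> 1/5·R2
  [ 1  0   0  -4/5 ]
  [ 0  1   0   4/5 ]
  [ 0  0   1    -1 ]
  [ 0  0  -1     1 ]
R4 -> R4 + R3
  [ 1  0  0  -4/5 ]
  [ 0  1  0   4/5 ]
  [ 0  0  1    -1 ]
  [ 0  0  0     0 ]

-1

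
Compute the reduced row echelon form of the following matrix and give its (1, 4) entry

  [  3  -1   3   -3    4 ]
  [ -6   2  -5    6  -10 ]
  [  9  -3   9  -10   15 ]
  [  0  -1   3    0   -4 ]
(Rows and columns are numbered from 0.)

-2

R1 := 1/3·R1
  [  1  -1/3   1   -1  4/3 ]
  [ -6     2  -5    6  -10 ]
  [  9    -3   9  -10   15 ]
  [  0    -1   3    0   -4 ]
R2 := R2 + 6·R1
  [ 1  -1/3  1   -1  4/3 ]
  [ 0     0  1    0   -2 ]
  [ 9    -3  9  -10   15 ]
  [ 0    -1  3    0   -4 ]
R3 := R3 − 9·R1
  [ 1  -1/3  1  -1  4/3 ]
  [ 0     0  1   0   -2 ]
  [ 0     0  0  -1    3 ]
  [ 0    -1  3   0   -4 ]
R2 ↔ R4
  [ 1  -1/3  1  -1  4/3 ]
  [ 0    -1  3   0   -4 ]
  [ 0     0  0  -1    3 ]
  [ 0     0  1   0   -2 ]
R2 := -1·R2
  [ 1  -1/3   1  -1  4/3 ]
  [ 0     1  -3   0    4 ]
  [ 0     0   0  -1    3 ]
  [ 0     0   1   0   -2 ]
R3 ↔ R4
  [ 1  -1/3   1  -1  4/3 ]
  [ 0     1  -3   0    4 ]
  [ 0     0   1   0   -2 ]
  [ 0     0   0  -1    3 ]
R4 := -1·R4
  [ 1  -1/3   1  -1  4/3 ]
  [ 0     1  -3   0    4 ]
  [ 0     0   1   0   -2 ]
  [ 0     0   0   1   -3 ]
R1 := R1 + R4
  [ 1  -1/3   1  0  -5/3 ]
  [ 0     1  -3  0     4 ]
  [ 0     0   1  0    -2 ]
  [ 0     0   0  1    -3 ]
R2 := R2 + 3·R3
  [ 1  -1/3  1  0  -5/3 ]
  [ 0     1  0  0    -2 ]
  [ 0     0  1  0    -2 ]
  [ 0     0  0  1    -3 ]
R1 := R1 − R3
  [ 1  -1/3  0  0  1/3 ]
  [ 0     1  0  0   -2 ]
  [ 0     0  1  0   -2 ]
  [ 0     0  0  1   -3 ]
R1 := R1 + 1/3·R2
  [ 1  0  0  0  -1/3 ]
  [ 0  1  0  0    -2 ]
  [ 0  0  1  0    -2 ]
  [ 0  0  0  1    -3 ]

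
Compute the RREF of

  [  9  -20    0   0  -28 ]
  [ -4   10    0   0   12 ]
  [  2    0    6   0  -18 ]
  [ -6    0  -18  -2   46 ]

r1 -> 1/9·r1
  [  1  -20/9    0   0  -28/9 ]
  [ -4     10    0   0     12 ]
  [  2      0    6   0    -18 ]
  [ -6      0  -18  -2     46 ]
r2 -> r2 + 4·r1
  [  1  -20/9    0   0  -28/9 ]
  [  0   10/9    0   0   -4/9 ]
  [  2      0    6   0    -18 ]
  [ -6      0  -18  -2     46 ]
r3 -> r3 − 2·r1
  [  1  -20/9    0   0   -28/9 ]
  [  0   10/9    0   0    -4/9 ]
  [  0   40/9    6   0  -106/9 ]
  [ -6      0  -18  -2      46 ]
r4 -> r4 + 6·r1
  [ 1  -20/9    0   0   -28/9 ]
  [ 0   10/9    0   0    -4/9 ]
  [ 0   40/9    6   0  -106/9 ]
  [ 0  -40/3  -18  -2    82/3 ]
r2 -> 9/10·r2
  [ 1  -20/9    0   0   -28/9 ]
  [ 0      1    0   0    -2/5 ]
  [ 0   40/9    6   0  -106/9 ]
  [ 0  -40/3  -18  -2    82/3 ]
r3 -> r3 − 40/9·r2
  [ 1  -20/9    0   0  -28/9 ]
  [ 0      1    0   0   -2/5 ]
  [ 0      0    6   0    -10 ]
  [ 0  -40/3  -18  -2   82/3 ]
r4 -> r4 + 40/3·r2
  [ 1  -20/9    0   0  -28/9 ]
  [ 0      1    0   0   -2/5 ]
  [ 0      0    6   0    -10 ]
  [ 0      0  -18  -2     22 ]
r3 -> 1/6·r3
  [ 1  -20/9    0   0  -28/9 ]
  [ 0      1    0   0   -2/5 ]
  [ 0      0    1   0   -5/3 ]
  [ 0      0  -18  -2     22 ]
r4 -> r4 + 18·r3
  [ 1  -20/9  0   0  -28/9 ]
  [ 0      1  0   0   -2/5 ]
  [ 0      0  1   0   -5/3 ]
  [ 0      0  0  -2     -8 ]
r4 -> -1/2·r4
  [ 1  -20/9  0  0  -28/9 ]
  [ 0      1  0  0   -2/5 ]
  [ 0      0  1  0   -5/3 ]
  [ 0      0  0  1      4 ]
r1 -> r1 + 20/9·r2
  [ 1  0  0  0    -4 ]
  [ 0  1  0  0  -2/5 ]
  [ 0  0  1  0  -5/3 ]
  [ 0  0  0  1     4 ]

[[1, 0, 0, 0, -4], [0, 1, 0, 0, -2/5], [0, 0, 1, 0, -5/3], [0, 0, 0, 1, 4]]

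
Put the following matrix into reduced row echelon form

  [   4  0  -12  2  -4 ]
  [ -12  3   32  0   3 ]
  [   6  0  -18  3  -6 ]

[[1, 0, -3, 1/2, -1], [0, 1, -4/3, 2, -3], [0, 0, 0, 0, 0]]

Multiply r1 by 1/4.
  [   1  0   -3  1/2  -1 ]
  [ -12  3   32    0   3 ]
  [   6  0  -18    3  -6 ]
Add 12 times r1 to r2.
  [ 1  0   -3  1/2  -1 ]
  [ 0  3   -4    6  -9 ]
  [ 6  0  -18    3  -6 ]
Subtract 6 times r1 from r3.
  [ 1  0  -3  1/2  -1 ]
  [ 0  3  -4    6  -9 ]
  [ 0  0   0    0   0 ]
Multiply r2 by 1/3.
  [ 1  0    -3  1/2  -1 ]
  [ 0  1  -4/3    2  -3 ]
  [ 0  0     0    0   0 ]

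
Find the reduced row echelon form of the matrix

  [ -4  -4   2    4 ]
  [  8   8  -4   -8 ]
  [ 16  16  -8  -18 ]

ρ1 ← -1/4·ρ1
  [  1   1  -1/2   -1 ]
  [  8   8    -4   -8 ]
  [ 16  16    -8  -18 ]
ρ2 ← ρ2 − 8·ρ1
  [  1   1  -1/2   -1 ]
  [  0   0     0    0 ]
  [ 16  16    -8  -18 ]
ρ3 ← ρ3 − 16·ρ1
  [ 1  1  -1/2  -1 ]
  [ 0  0     0   0 ]
  [ 0  0     0  -2 ]
ρ2 ↔ ρ3
  [ 1  1  -1/2  -1 ]
  [ 0  0     0  -2 ]
  [ 0  0     0   0 ]
ρ2 ← -1/2·ρ2
  [ 1  1  -1/2  -1 ]
  [ 0  0     0   1 ]
  [ 0  0     0   0 ]
ρ1 ← ρ1 + ρ2
  [ 1  1  -1/2  0 ]
  [ 0  0     0  1 ]
  [ 0  0     0  0 ]

[[1, 1, -1/2, 0], [0, 0, 0, 1], [0, 0, 0, 0]]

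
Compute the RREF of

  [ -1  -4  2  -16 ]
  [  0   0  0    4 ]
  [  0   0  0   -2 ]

R1 ← -1·R1
  [ 1  4  -2  16 ]
  [ 0  0   0   4 ]
  [ 0  0   0  -2 ]
R2 ← 1/4·R2
  [ 1  4  -2  16 ]
  [ 0  0   0   1 ]
  [ 0  0   0  -2 ]
R3 ← R3 + 2·R2
  [ 1  4  -2  16 ]
  [ 0  0   0   1 ]
  [ 0  0   0   0 ]
R1 ← R1 − 16·R2
  [ 1  4  -2  0 ]
  [ 0  0   0  1 ]
  [ 0  0   0  0 ]

[[1, 4, -2, 0], [0, 0, 0, 1], [0, 0, 0, 0]]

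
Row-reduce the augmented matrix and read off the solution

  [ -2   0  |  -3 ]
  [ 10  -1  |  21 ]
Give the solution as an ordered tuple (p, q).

(3/2, -6)

ρ1 → -1/2·ρ1
  [  1   0  |  3/2 ]
  [ 10  -1  |   21 ]
ρ2 → ρ2 − 10·ρ1
  [ 1   0  |  3/2 ]
  [ 0  -1  |    6 ]
ρ2 → -1·ρ2
  [ 1  0  |  3/2 ]
  [ 0  1  |   -6 ]
Reading off the last column: p = 3/2, q = -6.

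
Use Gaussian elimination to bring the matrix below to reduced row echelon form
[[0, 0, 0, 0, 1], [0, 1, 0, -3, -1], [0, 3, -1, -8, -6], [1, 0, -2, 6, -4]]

[[1, 0, 0, 4, 0], [0, 1, 0, -3, 0], [0, 0, 1, -1, 0], [0, 0, 0, 0, 1]]

R1 <=> R4
  [ 1  0  -2   6  -4 ]
  [ 0  1   0  -3  -1 ]
  [ 0  3  -1  -8  -6 ]
  [ 0  0   0   0   1 ]
R3 ← R3 − 3·R2
  [ 1  0  -2   6  -4 ]
  [ 0  1   0  -3  -1 ]
  [ 0  0  -1   1  -3 ]
  [ 0  0   0   0   1 ]
R3 ← -1·R3
  [ 1  0  -2   6  -4 ]
  [ 0  1   0  -3  -1 ]
  [ 0  0   1  -1   3 ]
  [ 0  0   0   0   1 ]
R3 ← R3 − 3·R4
  [ 1  0  -2   6  -4 ]
  [ 0  1   0  -3  -1 ]
  [ 0  0   1  -1   0 ]
  [ 0  0   0   0   1 ]
R2 ← R2 + R4
  [ 1  0  -2   6  -4 ]
  [ 0  1   0  -3   0 ]
  [ 0  0   1  -1   0 ]
  [ 0  0   0   0   1 ]
R1 ← R1 + 4·R4
  [ 1  0  -2   6  0 ]
  [ 0  1   0  -3  0 ]
  [ 0  0   1  -1  0 ]
  [ 0  0   0   0  1 ]
R1 ← R1 + 2·R3
  [ 1  0  0   4  0 ]
  [ 0  1  0  -3  0 ]
  [ 0  0  1  -1  0 ]
  [ 0  0  0   0  1 ]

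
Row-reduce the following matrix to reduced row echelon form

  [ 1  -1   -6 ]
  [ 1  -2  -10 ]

R2 := R2 − R1
R2 := -1·R2
R1 := R1 + R2

[[1, 0, -2], [0, 1, 4]]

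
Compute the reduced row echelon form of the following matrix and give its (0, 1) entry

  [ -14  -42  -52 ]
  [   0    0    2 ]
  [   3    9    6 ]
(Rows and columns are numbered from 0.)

3

R1 ← -1/14·R1
  [ 1  3  26/7 ]
  [ 0  0     2 ]
  [ 3  9     6 ]
R3 ← R3 − 3·R1
  [ 1  3   26/7 ]
  [ 0  0      2 ]
  [ 0  0  -36/7 ]
R2 ← 1/2·R2
  [ 1  3   26/7 ]
  [ 0  0      1 ]
  [ 0  0  -36/7 ]
R3 ← R3 + 36/7·R2
  [ 1  3  26/7 ]
  [ 0  0     1 ]
  [ 0  0     0 ]
R1 ← R1 − 26/7·R2
  [ 1  3  0 ]
  [ 0  0  1 ]
  [ 0  0  0 ]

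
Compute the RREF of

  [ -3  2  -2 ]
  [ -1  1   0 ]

R1 → -1/3·R1
  [  1  -2/3  2/3 ]
  [ -1     1    0 ]
R2 → R2 + R1
  [ 1  -2/3  2/3 ]
  [ 0   1/3  2/3 ]
R2 → 3·R2
  [ 1  -2/3  2/3 ]
  [ 0     1    2 ]
R1 → R1 + 2/3·R2
  [ 1  0  2 ]
  [ 0  1  2 ]

[[1, 0, 2], [0, 1, 2]]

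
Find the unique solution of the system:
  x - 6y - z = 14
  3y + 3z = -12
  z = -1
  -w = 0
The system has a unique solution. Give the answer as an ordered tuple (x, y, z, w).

(-5, -3, -1, 0)

Form the augmented matrix and row-reduce:
  [ 1  -6  -1   0  |   14 ]
  [ 0   3   3   0  |  -12 ]
  [ 0   0   1   0  |   -1 ]
  [ 0   0   0  -1  |    0 ]
R2 ← 1/3·R2
  [ 1  -6  -1   0  |  14 ]
  [ 0   1   1   0  |  -4 ]
  [ 0   0   1   0  |  -1 ]
  [ 0   0   0  -1  |   0 ]
R4 ← -1·R4
  [ 1  -6  -1  0  |  14 ]
  [ 0   1   1  0  |  -4 ]
  [ 0   0   1  0  |  -1 ]
  [ 0   0   0  1  |   0 ]
R2 ← R2 − R3
  [ 1  -6  -1  0  |  14 ]
  [ 0   1   0  0  |  -3 ]
  [ 0   0   1  0  |  -1 ]
  [ 0   0   0  1  |   0 ]
R1 ← R1 + R3
  [ 1  -6  0  0  |  13 ]
  [ 0   1  0  0  |  -3 ]
  [ 0   0  1  0  |  -1 ]
  [ 0   0  0  1  |   0 ]
R1 ← R1 + 6·R2
  [ 1  0  0  0  |  -5 ]
  [ 0  1  0  0  |  -3 ]
  [ 0  0  1  0  |  -1 ]
  [ 0  0  0  1  |   0 ]
Reading off the last column: x = -5, y = -3, z = -1, w = 0.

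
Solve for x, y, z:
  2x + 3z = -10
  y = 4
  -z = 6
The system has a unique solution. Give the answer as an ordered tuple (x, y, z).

(4, 4, -6)

Form the augmented matrix and row-reduce:
  [ 2  0   3  |  -10 ]
  [ 0  1   0  |    4 ]
  [ 0  0  -1  |    6 ]
R1 ← 1/2·R1
R3 ← -1·R3
R1 ← R1 − 3/2·R3
Reading off the last column: x = 4, y = 4, z = -6.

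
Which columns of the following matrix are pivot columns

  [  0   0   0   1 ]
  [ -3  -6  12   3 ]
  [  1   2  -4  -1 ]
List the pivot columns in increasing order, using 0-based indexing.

0, 3

ρ1 <=> ρ2
ρ1 := -1/3·ρ1
ρ3 := ρ3 − ρ1
ρ1 := ρ1 + ρ2
Pivot columns are the columns containing a leading 1.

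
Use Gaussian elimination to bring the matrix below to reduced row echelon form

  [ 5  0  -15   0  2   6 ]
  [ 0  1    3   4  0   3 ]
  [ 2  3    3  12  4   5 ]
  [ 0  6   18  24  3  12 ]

[[1, 0, -3, 0, 0, 2], [0, 1, 3, 4, 0, 3], [0, 0, 0, 0, 1, -2], [0, 0, 0, 0, 0, 0]]

r1 → 1/5·r1
  [ 1  0  -3   0  2/5  6/5 ]
  [ 0  1   3   4    0    3 ]
  [ 2  3   3  12    4    5 ]
  [ 0  6  18  24    3   12 ]
r3 → r3 − 2·r1
  [ 1  0  -3   0   2/5   6/5 ]
  [ 0  1   3   4     0     3 ]
  [ 0  3   9  12  16/5  13/5 ]
  [ 0  6  18  24     3    12 ]
r3 → r3 − 3·r2
  [ 1  0  -3   0   2/5    6/5 ]
  [ 0  1   3   4     0      3 ]
  [ 0  0   0   0  16/5  -32/5 ]
  [ 0  6  18  24     3     12 ]
r4 → r4 − 6·r2
  [ 1  0  -3  0   2/5    6/5 ]
  [ 0  1   3  4     0      3 ]
  [ 0  0   0  0  16/5  -32/5 ]
  [ 0  0   0  0     3     -6 ]
r3 → 5/16·r3
  [ 1  0  -3  0  2/5  6/5 ]
  [ 0  1   3  4    0    3 ]
  [ 0  0   0  0    1   -2 ]
  [ 0  0   0  0    3   -6 ]
r4 → r4 − 3·r3
  [ 1  0  -3  0  2/5  6/5 ]
  [ 0  1   3  4    0    3 ]
  [ 0  0   0  0    1   -2 ]
  [ 0  0   0  0    0    0 ]
r1 → r1 − 2/5·r3
  [ 1  0  -3  0  0   2 ]
  [ 0  1   3  4  0   3 ]
  [ 0  0   0  0  1  -2 ]
  [ 0  0   0  0  0   0 ]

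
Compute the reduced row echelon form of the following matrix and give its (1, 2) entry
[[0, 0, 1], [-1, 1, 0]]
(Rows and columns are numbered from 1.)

-1

R1 ↔ R2
  [ -1  1  0 ]
  [  0  0  1 ]
R1 ← -1·R1
  [ 1  -1  0 ]
  [ 0   0  1 ]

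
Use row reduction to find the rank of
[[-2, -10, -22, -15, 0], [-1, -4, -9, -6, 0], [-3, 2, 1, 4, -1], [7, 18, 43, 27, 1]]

ρ1 ← -1/2·ρ1
ρ2 ← ρ2 + ρ1
ρ3 ← ρ3 + 3·ρ1
ρ4 ← ρ4 − 7·ρ1
ρ3 ← ρ3 − 17·ρ2
ρ4 ← ρ4 + 17·ρ2
ρ3 ← ρ3 + ρ4
ρ2 ← ρ2 − 3/2·ρ3
ρ1 ← ρ1 − 15/2·ρ3
ρ1 ← ρ1 − 5·ρ2
The reduced form has 4 nonzero rows.

rank = 4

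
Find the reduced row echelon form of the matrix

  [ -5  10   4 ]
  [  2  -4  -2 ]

Multiply R1 by -1/5.
  [ 1  -2  -4/5 ]
  [ 2  -4    -2 ]
Subtract 2 times R1 from R2.
  [ 1  -2  -4/5 ]
  [ 0   0  -2/5 ]
Multiply R2 by -5/2.
  [ 1  -2  -4/5 ]
  [ 0   0     1 ]
Add 4/5 times R2 to R1.
  [ 1  -2  0 ]
  [ 0   0  1 ]

[[1, -2, 0], [0, 0, 1]]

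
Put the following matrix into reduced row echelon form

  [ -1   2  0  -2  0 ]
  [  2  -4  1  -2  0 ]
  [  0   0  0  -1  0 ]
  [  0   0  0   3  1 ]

[[1, -2, 0, 0, 0], [0, 0, 1, 0, 0], [0, 0, 0, 1, 0], [0, 0, 0, 0, 1]]

r1 -> -1·r1
  [ 1  -2  0   2  0 ]
  [ 2  -4  1  -2  0 ]
  [ 0   0  0  -1  0 ]
  [ 0   0  0   3  1 ]
r2 -> r2 − 2·r1
  [ 1  -2  0   2  0 ]
  [ 0   0  1  -6  0 ]
  [ 0   0  0  -1  0 ]
  [ 0   0  0   3  1 ]
r3 -> -1·r3
  [ 1  -2  0   2  0 ]
  [ 0   0  1  -6  0 ]
  [ 0   0  0   1  0 ]
  [ 0   0  0   3  1 ]
r4 -> r4 − 3·r3
  [ 1  -2  0   2  0 ]
  [ 0   0  1  -6  0 ]
  [ 0   0  0   1  0 ]
  [ 0   0  0   0  1 ]
r2 -> r2 + 6·r3
  [ 1  -2  0  2  0 ]
  [ 0   0  1  0  0 ]
  [ 0   0  0  1  0 ]
  [ 0   0  0  0  1 ]
r1 -> r1 − 2·r3
  [ 1  -2  0  0  0 ]
  [ 0   0  1  0  0 ]
  [ 0   0  0  1  0 ]
  [ 0   0  0  0  1 ]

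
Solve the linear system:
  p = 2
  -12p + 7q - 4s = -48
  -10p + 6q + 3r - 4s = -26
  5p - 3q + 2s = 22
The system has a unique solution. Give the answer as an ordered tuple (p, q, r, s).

Form the augmented matrix and row-reduce:
  [   1   0  0   0  |    2 ]
  [ -12   7  0  -4  |  -48 ]
  [ -10   6  3  -4  |  -26 ]
  [   5  -3  0   2  |   22 ]
R2 ← R2 + 12·R1
  [   1   0  0   0  |    2 ]
  [   0   7  0  -4  |  -24 ]
  [ -10   6  3  -4  |  -26 ]
  [   5  -3  0   2  |   22 ]
R3 ← R3 + 10·R1
  [ 1   0  0   0  |    2 ]
  [ 0   7  0  -4  |  -24 ]
  [ 0   6  3  -4  |   -6 ]
  [ 5  -3  0   2  |   22 ]
R4 ← R4 − 5·R1
  [ 1   0  0   0  |    2 ]
  [ 0   7  0  -4  |  -24 ]
  [ 0   6  3  -4  |   -6 ]
  [ 0  -3  0   2  |   12 ]
R2 ← 1/7·R2
  [ 1   0  0     0  |      2 ]
  [ 0   1  0  -4/7  |  -24/7 ]
  [ 0   6  3    -4  |     -6 ]
  [ 0  -3  0     2  |     12 ]
R3 ← R3 − 6·R2
  [ 1   0  0     0  |      2 ]
  [ 0   1  0  -4/7  |  -24/7 ]
  [ 0   0  3  -4/7  |  102/7 ]
  [ 0  -3  0     2  |     12 ]
R4 ← R4 + 3·R2
  [ 1  0  0     0  |      2 ]
  [ 0  1  0  -4/7  |  -24/7 ]
  [ 0  0  3  -4/7  |  102/7 ]
  [ 0  0  0   2/7  |   12/7 ]
R3 ← 1/3·R3
  [ 1  0  0      0  |      2 ]
  [ 0  1  0   -4/7  |  -24/7 ]
  [ 0  0  1  -4/21  |   34/7 ]
  [ 0  0  0    2/7  |   12/7 ]
R4 ← 7/2·R4
  [ 1  0  0      0  |      2 ]
  [ 0  1  0   -4/7  |  -24/7 ]
  [ 0  0  1  -4/21  |   34/7 ]
  [ 0  0  0      1  |      6 ]
R3 ← R3 + 4/21·R4
  [ 1  0  0     0  |      2 ]
  [ 0  1  0  -4/7  |  -24/7 ]
  [ 0  0  1     0  |      6 ]
  [ 0  0  0     1  |      6 ]
R2 ← R2 + 4/7·R4
  [ 1  0  0  0  |  2 ]
  [ 0  1  0  0  |  0 ]
  [ 0  0  1  0  |  6 ]
  [ 0  0  0  1  |  6 ]
Reading off the last column: p = 2, q = 0, r = 6, s = 6.

(2, 0, 6, 6)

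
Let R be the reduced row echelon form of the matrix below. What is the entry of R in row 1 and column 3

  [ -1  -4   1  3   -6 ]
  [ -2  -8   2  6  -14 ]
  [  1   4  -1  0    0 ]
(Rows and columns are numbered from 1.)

-1

R1 -> -1·R1
  [  1   4  -1  -3    6 ]
  [ -2  -8   2   6  -14 ]
  [  1   4  -1   0    0 ]
R2 -> R2 + 2·R1
  [ 1  4  -1  -3   6 ]
  [ 0  0   0   0  -2 ]
  [ 1  4  -1   0   0 ]
R3 -> R3 − R1
  [ 1  4  -1  -3   6 ]
  [ 0  0   0   0  -2 ]
  [ 0  0   0   3  -6 ]
R2 <=> R3
  [ 1  4  -1  -3   6 ]
  [ 0  0   0   3  -6 ]
  [ 0  0   0   0  -2 ]
R2 -> 1/3·R2
  [ 1  4  -1  -3   6 ]
  [ 0  0   0   1  -2 ]
  [ 0  0   0   0  -2 ]
R3 -> -1/2·R3
  [ 1  4  -1  -3   6 ]
  [ 0  0   0   1  -2 ]
  [ 0  0   0   0   1 ]
R2 -> R2 + 2·R3
  [ 1  4  -1  -3  6 ]
  [ 0  0   0   1  0 ]
  [ 0  0   0   0  1 ]
R1 -> R1 − 6·R3
  [ 1  4  -1  -3  0 ]
  [ 0  0   0   1  0 ]
  [ 0  0   0   0  1 ]
R1 -> R1 + 3·R2
  [ 1  4  -1  0  0 ]
  [ 0  0   0  1  0 ]
  [ 0  0   0  0  1 ]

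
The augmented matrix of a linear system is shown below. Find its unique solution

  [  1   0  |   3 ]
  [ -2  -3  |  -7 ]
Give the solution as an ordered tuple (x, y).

(3, 1/3)

r2 ← r2 + 2·r1
  [ 1   0  |   3 ]
  [ 0  -3  |  -1 ]
r2 ← -1/3·r2
  [ 1  0  |    3 ]
  [ 0  1  |  1/3 ]
Reading off the last column: x = 3, y = 1/3.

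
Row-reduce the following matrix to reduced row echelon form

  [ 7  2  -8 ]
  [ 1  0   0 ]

ρ1 ← 1/7·ρ1
ρ2 ← ρ2 − ρ1
ρ2 ← -7/2·ρ2
ρ1 ← ρ1 − 2/7·ρ2

[[1, 0, 0], [0, 1, -4]]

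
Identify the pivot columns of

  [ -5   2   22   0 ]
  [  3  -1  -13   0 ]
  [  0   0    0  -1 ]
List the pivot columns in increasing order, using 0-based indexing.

0, 1, 3

Multiply r1 by -1/5.
  [ 1  -2/5  -22/5   0 ]
  [ 3    -1    -13   0 ]
  [ 0     0      0  -1 ]
Subtract 3 times r1 from r2.
  [ 1  -2/5  -22/5   0 ]
  [ 0   1/5    1/5   0 ]
  [ 0     0      0  -1 ]
Multiply r2 by 5.
  [ 1  -2/5  -22/5   0 ]
  [ 0     1      1   0 ]
  [ 0     0      0  -1 ]
Multiply r3 by -1.
  [ 1  -2/5  -22/5  0 ]
  [ 0     1      1  0 ]
  [ 0     0      0  1 ]
Add 2/5 times r2 to r1.
  [ 1  0  -4  0 ]
  [ 0  1   1  0 ]
  [ 0  0   0  1 ]
Pivot columns are the columns containing a leading 1.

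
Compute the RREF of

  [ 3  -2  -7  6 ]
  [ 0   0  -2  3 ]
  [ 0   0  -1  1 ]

R1 ← 1/3·R1
R2 ← -1/2·R2
R3 ← R3 + R2
R3 ← -2·R3
R2 ← R2 + 3/2·R3
R1 ← R1 − 2·R3
R1 ← R1 + 7/3·R2

[[1, -2/3, 0, 0], [0, 0, 1, 0], [0, 0, 0, 1]]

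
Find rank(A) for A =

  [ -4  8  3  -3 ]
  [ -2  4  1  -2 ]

rank = 2

r1 → -1/4·r1
  [  1  -2  -3/4  3/4 ]
  [ -2   4     1   -2 ]
r2 → r2 + 2·r1
  [ 1  -2  -3/4   3/4 ]
  [ 0   0  -1/2  -1/2 ]
r2 → -2·r2
  [ 1  -2  -3/4  3/4 ]
  [ 0   0     1    1 ]
r1 → r1 + 3/4·r2
  [ 1  -2  0  3/2 ]
  [ 0   0  1    1 ]
The reduced form has 2 nonzero rows.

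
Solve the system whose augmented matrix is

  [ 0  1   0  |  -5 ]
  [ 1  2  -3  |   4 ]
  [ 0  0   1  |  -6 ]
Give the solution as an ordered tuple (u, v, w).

Swap r1 and r2.
  [ 1  2  -3  |   4 ]
  [ 0  1   0  |  -5 ]
  [ 0  0   1  |  -6 ]
Add 3 times r3 to r1.
  [ 1  2  0  |  -14 ]
  [ 0  1  0  |   -5 ]
  [ 0  0  1  |   -6 ]
Subtract 2 times r2 from r1.
  [ 1  0  0  |  -4 ]
  [ 0  1  0  |  -5 ]
  [ 0  0  1  |  -6 ]
Reading off the last column: u = -4, v = -5, w = -6.

(-4, -5, -6)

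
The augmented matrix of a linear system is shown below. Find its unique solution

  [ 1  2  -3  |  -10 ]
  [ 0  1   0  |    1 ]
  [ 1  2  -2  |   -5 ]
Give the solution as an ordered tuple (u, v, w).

(3, 1, 5)

ρ3 -> ρ3 − ρ1
  [ 1  2  -3  |  -10 ]
  [ 0  1   0  |    1 ]
  [ 0  0   1  |    5 ]
ρ1 -> ρ1 + 3·ρ3
  [ 1  2  0  |  5 ]
  [ 0  1  0  |  1 ]
  [ 0  0  1  |  5 ]
ρ1 -> ρ1 − 2·ρ2
  [ 1  0  0  |  3 ]
  [ 0  1  0  |  1 ]
  [ 0  0  1  |  5 ]
Reading off the last column: u = 3, v = 1, w = 5.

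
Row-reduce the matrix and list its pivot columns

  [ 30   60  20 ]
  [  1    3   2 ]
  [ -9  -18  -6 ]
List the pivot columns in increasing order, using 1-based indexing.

Multiply R1 by 1/30.
  [  1    2  2/3 ]
  [  1    3    2 ]
  [ -9  -18   -6 ]
Subtract R1 from R2.
  [  1    2  2/3 ]
  [  0    1  4/3 ]
  [ -9  -18   -6 ]
Add 9 times R1 to R3.
  [ 1  2  2/3 ]
  [ 0  1  4/3 ]
  [ 0  0    0 ]
Subtract 2 times R2 from R1.
  [ 1  0   -2 ]
  [ 0  1  4/3 ]
  [ 0  0    0 ]
Pivot columns are the columns containing a leading 1.

1, 2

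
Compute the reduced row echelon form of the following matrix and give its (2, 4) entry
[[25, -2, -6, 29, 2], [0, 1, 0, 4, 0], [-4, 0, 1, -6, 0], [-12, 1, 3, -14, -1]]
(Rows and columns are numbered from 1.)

R1 -> 1/25·R1
  [   1  -2/25  -6/25  29/25  2/25 ]
  [   0      1      0      4     0 ]
  [  -4      0      1     -6     0 ]
  [ -12      1      3    -14    -1 ]
R3 -> R3 + 4·R1
  [   1  -2/25  -6/25   29/25  2/25 ]
  [   0      1      0       4     0 ]
  [   0  -8/25   1/25  -34/25  8/25 ]
  [ -12      1      3     -14    -1 ]
R4 -> R4 + 12·R1
  [ 1  -2/25  -6/25   29/25   2/25 ]
  [ 0      1      0       4      0 ]
  [ 0  -8/25   1/25  -34/25   8/25 ]
  [ 0   1/25   3/25   -2/25  -1/25 ]
R3 -> R3 + 8/25·R2
  [ 1  -2/25  -6/25  29/25   2/25 ]
  [ 0      1      0      4      0 ]
  [ 0      0   1/25  -2/25   8/25 ]
  [ 0   1/25   3/25  -2/25  -1/25 ]
R4 -> R4 − 1/25·R2
  [ 1  -2/25  -6/25  29/25   2/25 ]
  [ 0      1      0      4      0 ]
  [ 0      0   1/25  -2/25   8/25 ]
  [ 0      0   3/25  -6/25  -1/25 ]
R3 -> 25·R3
  [ 1  -2/25  -6/25  29/25   2/25 ]
  [ 0      1      0      4      0 ]
  [ 0      0      1     -2      8 ]
  [ 0      0   3/25  -6/25  -1/25 ]
R4 -> R4 − 3/25·R3
  [ 1  -2/25  -6/25  29/25  2/25 ]
  [ 0      1      0      4     0 ]
  [ 0      0      1     -2     8 ]
  [ 0      0      0      0    -1 ]
R4 -> -1·R4
  [ 1  -2/25  -6/25  29/25  2/25 ]
  [ 0      1      0      4     0 ]
  [ 0      0      1     -2     8 ]
  [ 0      0      0      0     1 ]
R3 -> R3 − 8·R4
  [ 1  -2/25  -6/25  29/25  2/25 ]
  [ 0      1      0      4     0 ]
  [ 0      0      1     -2     0 ]
  [ 0      0      0      0     1 ]
R1 -> R1 − 2/25·R4
  [ 1  -2/25  -6/25  29/25  0 ]
  [ 0      1      0      4  0 ]
  [ 0      0      1     -2  0 ]
  [ 0      0      0      0  1 ]
R1 -> R1 + 6/25·R3
  [ 1  -2/25  0  17/25  0 ]
  [ 0      1  0      4  0 ]
  [ 0      0  1     -2  0 ]
  [ 0      0  0      0  1 ]
R1 -> R1 + 2/25·R2
  [ 1  0  0   1  0 ]
  [ 0  1  0   4  0 ]
  [ 0  0  1  -2  0 ]
  [ 0  0  0   0  1 ]

4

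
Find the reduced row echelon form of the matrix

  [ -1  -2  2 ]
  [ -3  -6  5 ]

r1 := -1·r1
  [  1   2  -2 ]
  [ -3  -6   5 ]
r2 := r2 + 3·r1
  [ 1  2  -2 ]
  [ 0  0  -1 ]
r2 := -1·r2
  [ 1  2  -2 ]
  [ 0  0   1 ]
r1 := r1 + 2·r2
  [ 1  2  0 ]
  [ 0  0  1 ]

[[1, 2, 0], [0, 0, 1]]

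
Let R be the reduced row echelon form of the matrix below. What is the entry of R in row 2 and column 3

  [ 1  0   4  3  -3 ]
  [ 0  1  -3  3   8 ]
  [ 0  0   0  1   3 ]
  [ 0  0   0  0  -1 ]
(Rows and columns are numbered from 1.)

-3

R4 ← -1·R4
R3 ← R3 − 3·R4
R2 ← R2 − 8·R4
R1 ← R1 + 3·R4
R2 ← R2 − 3·R3
R1 ← R1 − 3·R3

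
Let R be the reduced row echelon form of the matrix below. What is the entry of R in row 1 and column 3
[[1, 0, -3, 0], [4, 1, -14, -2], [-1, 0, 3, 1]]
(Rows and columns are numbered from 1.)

-3

ρ2 := ρ2 − 4·ρ1
  [  1  0  -3   0 ]
  [  0  1  -2  -2 ]
  [ -1  0   3   1 ]
ρ3 := ρ3 + ρ1
  [ 1  0  -3   0 ]
  [ 0  1  -2  -2 ]
  [ 0  0   0   1 ]
ρ2 := ρ2 + 2·ρ3
  [ 1  0  -3  0 ]
  [ 0  1  -2  0 ]
  [ 0  0   0  1 ]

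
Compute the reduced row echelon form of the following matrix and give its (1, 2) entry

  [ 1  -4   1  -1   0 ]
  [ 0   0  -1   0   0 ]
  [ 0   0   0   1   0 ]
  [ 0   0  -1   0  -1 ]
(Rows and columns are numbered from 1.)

R2 → -1·R2
  [ 1  -4   1  -1   0 ]
  [ 0   0   1   0   0 ]
  [ 0   0   0   1   0 ]
  [ 0   0  -1   0  -1 ]
R4 → R4 + R2
  [ 1  -4  1  -1   0 ]
  [ 0   0  1   0   0 ]
  [ 0   0  0   1   0 ]
  [ 0   0  0   0  -1 ]
R4 → -1·R4
  [ 1  -4  1  -1  0 ]
  [ 0   0  1   0  0 ]
  [ 0   0  0   1  0 ]
  [ 0   0  0   0  1 ]
R1 → R1 + R3
  [ 1  -4  1  0  0 ]
  [ 0   0  1  0  0 ]
  [ 0   0  0  1  0 ]
  [ 0   0  0  0  1 ]
R1 → R1 − R2
  [ 1  -4  0  0  0 ]
  [ 0   0  1  0  0 ]
  [ 0   0  0  1  0 ]
  [ 0   0  0  0  1 ]

-4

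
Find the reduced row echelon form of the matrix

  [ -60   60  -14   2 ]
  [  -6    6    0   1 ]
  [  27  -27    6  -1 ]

[[1, -1, 0, 0], [0, 0, 1, 0], [0, 0, 0, 1]]

R1 → -1/60·R1
  [  1   -1  7/30  -1/30 ]
  [ -6    6     0      1 ]
  [ 27  -27     6     -1 ]
R2 → R2 + 6·R1
  [  1   -1  7/30  -1/30 ]
  [  0    0   7/5    4/5 ]
  [ 27  -27     6     -1 ]
R3 → R3 − 27·R1
  [ 1  -1   7/30  -1/30 ]
  [ 0   0    7/5    4/5 ]
  [ 0   0  -3/10  -1/10 ]
R2 → 5/7·R2
  [ 1  -1   7/30  -1/30 ]
  [ 0   0      1    4/7 ]
  [ 0   0  -3/10  -1/10 ]
R3 → R3 + 3/10·R2
  [ 1  -1  7/30  -1/30 ]
  [ 0   0     1    4/7 ]
  [ 0   0     0   1/14 ]
R3 → 14·R3
  [ 1  -1  7/30  -1/30 ]
  [ 0   0     1    4/7 ]
  [ 0   0     0      1 ]
R2 → R2 − 4/7·R3
  [ 1  -1  7/30  -1/30 ]
  [ 0   0     1      0 ]
  [ 0   0     0      1 ]
R1 → R1 + 1/30·R3
  [ 1  -1  7/30  0 ]
  [ 0   0     1  0 ]
  [ 0   0     0  1 ]
R1 → R1 − 7/30·R2
  [ 1  -1  0  0 ]
  [ 0   0  1  0 ]
  [ 0   0  0  1 ]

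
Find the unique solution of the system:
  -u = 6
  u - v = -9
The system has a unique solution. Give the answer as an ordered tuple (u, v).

Form the augmented matrix and row-reduce:
  [ -1   0  |   6 ]
  [  1  -1  |  -9 ]
R1 ← -1·R1
R2 ← R2 − R1
R2 ← -1·R2
Reading off the last column: u = -6, v = 3.

(-6, 3)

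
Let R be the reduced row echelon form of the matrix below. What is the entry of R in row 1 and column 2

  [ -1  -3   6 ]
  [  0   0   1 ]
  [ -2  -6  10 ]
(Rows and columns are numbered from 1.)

3

ρ1 -> -1·ρ1
  [  1   3  -6 ]
  [  0   0   1 ]
  [ -2  -6  10 ]
ρ3 -> ρ3 + 2·ρ1
  [ 1  3  -6 ]
  [ 0  0   1 ]
  [ 0  0  -2 ]
ρ3 -> ρ3 + 2·ρ2
  [ 1  3  -6 ]
  [ 0  0   1 ]
  [ 0  0   0 ]
ρ1 -> ρ1 + 6·ρ2
  [ 1  3  0 ]
  [ 0  0  1 ]
  [ 0  0  0 ]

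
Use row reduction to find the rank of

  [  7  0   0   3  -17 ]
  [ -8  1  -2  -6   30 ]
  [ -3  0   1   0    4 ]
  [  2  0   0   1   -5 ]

Multiply R1 by 1/7.
  [  1  0   0  3/7  -17/7 ]
  [ -8  1  -2   -6     30 ]
  [ -3  0   1    0      4 ]
  [  2  0   0    1     -5 ]
Add 8 times R1 to R2.
  [  1  0   0    3/7  -17/7 ]
  [  0  1  -2  -18/7   74/7 ]
  [ -3  0   1      0      4 ]
  [  2  0   0      1     -5 ]
Add 3 times R1 to R3.
  [ 1  0   0    3/7  -17/7 ]
  [ 0  1  -2  -18/7   74/7 ]
  [ 0  0   1    9/7  -23/7 ]
  [ 2  0   0      1     -5 ]
Subtract 2 times R1 from R4.
  [ 1  0   0    3/7  -17/7 ]
  [ 0  1  -2  -18/7   74/7 ]
  [ 0  0   1    9/7  -23/7 ]
  [ 0  0   0    1/7   -1/7 ]
Multiply R4 by 7.
  [ 1  0   0    3/7  -17/7 ]
  [ 0  1  -2  -18/7   74/7 ]
  [ 0  0   1    9/7  -23/7 ]
  [ 0  0   0      1     -1 ]
Subtract 9/7 times R4 from R3.
  [ 1  0   0    3/7  -17/7 ]
  [ 0  1  -2  -18/7   74/7 ]
  [ 0  0   1      0     -2 ]
  [ 0  0   0      1     -1 ]
Add 18/7 times R4 to R2.
  [ 1  0   0  3/7  -17/7 ]
  [ 0  1  -2    0      8 ]
  [ 0  0   1    0     -2 ]
  [ 0  0   0    1     -1 ]
Subtract 3/7 times R4 from R1.
  [ 1  0   0  0  -2 ]
  [ 0  1  -2  0   8 ]
  [ 0  0   1  0  -2 ]
  [ 0  0   0  1  -1 ]
Add 2 times R3 to R2.
  [ 1  0  0  0  -2 ]
  [ 0  1  0  0   4 ]
  [ 0  0  1  0  -2 ]
  [ 0  0  0  1  -1 ]
The reduced form has 4 nonzero rows.

rank = 4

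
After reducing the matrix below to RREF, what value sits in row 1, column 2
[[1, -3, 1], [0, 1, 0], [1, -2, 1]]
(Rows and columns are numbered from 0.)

Subtract ρ1 from ρ3.
  [ 1  -3  1 ]
  [ 0   1  0 ]
  [ 0   1  0 ]
Subtract ρ2 from ρ3.
  [ 1  -3  1 ]
  [ 0   1  0 ]
  [ 0   0  0 ]
Add 3 times ρ2 to ρ1.
  [ 1  0  1 ]
  [ 0  1  0 ]
  [ 0  0  0 ]

0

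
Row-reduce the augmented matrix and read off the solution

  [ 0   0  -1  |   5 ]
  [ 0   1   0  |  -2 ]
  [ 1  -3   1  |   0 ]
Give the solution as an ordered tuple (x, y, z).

(-1, -2, -5)

R1 ↔ R3
R3 := -1·R3
R1 := R1 − R3
R1 := R1 + 3·R2
Reading off the last column: x = -1, y = -2, z = -5.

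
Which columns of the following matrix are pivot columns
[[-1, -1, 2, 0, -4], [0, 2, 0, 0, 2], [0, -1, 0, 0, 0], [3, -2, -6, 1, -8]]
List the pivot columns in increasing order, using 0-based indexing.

0, 1, 3, 4

R1 -> -1·R1
R4 -> R4 − 3·R1
R2 -> 1/2·R2
R3 -> R3 + R2
R4 -> R4 + 5·R2
R3 ↔ R4
R3 -> R3 + 15·R4
R2 -> R2 − R4
R1 -> R1 − 4·R4
R1 -> R1 − R2
Pivot columns are the columns containing a leading 1.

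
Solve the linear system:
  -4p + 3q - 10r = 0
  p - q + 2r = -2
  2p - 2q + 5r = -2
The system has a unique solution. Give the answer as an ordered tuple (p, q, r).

(-2, 4, 2)

Form the augmented matrix and row-reduce:
  [ -4   3  -10  |   0 ]
  [  1  -1    2  |  -2 ]
  [  2  -2    5  |  -2 ]
R1 → -1/4·R1
  [ 1  -3/4  5/2  |   0 ]
  [ 1    -1    2  |  -2 ]
  [ 2    -2    5  |  -2 ]
R2 → R2 − R1
  [ 1  -3/4   5/2  |   0 ]
  [ 0  -1/4  -1/2  |  -2 ]
  [ 2    -2     5  |  -2 ]
R3 → R3 − 2·R1
  [ 1  -3/4   5/2  |   0 ]
  [ 0  -1/4  -1/2  |  -2 ]
  [ 0  -1/2     0  |  -2 ]
R2 → -4·R2
  [ 1  -3/4  5/2  |   0 ]
  [ 0     1    2  |   8 ]
  [ 0  -1/2    0  |  -2 ]
R3 → R3 + 1/2·R2
  [ 1  -3/4  5/2  |  0 ]
  [ 0     1    2  |  8 ]
  [ 0     0    1  |  2 ]
R2 → R2 − 2·R3
  [ 1  -3/4  5/2  |  0 ]
  [ 0     1    0  |  4 ]
  [ 0     0    1  |  2 ]
R1 → R1 − 5/2·R3
  [ 1  -3/4  0  |  -5 ]
  [ 0     1  0  |   4 ]
  [ 0     0  1  |   2 ]
R1 → R1 + 3/4·R2
  [ 1  0  0  |  -2 ]
  [ 0  1  0  |   4 ]
  [ 0  0  1  |   2 ]
Reading off the last column: p = -2, q = 4, r = 2.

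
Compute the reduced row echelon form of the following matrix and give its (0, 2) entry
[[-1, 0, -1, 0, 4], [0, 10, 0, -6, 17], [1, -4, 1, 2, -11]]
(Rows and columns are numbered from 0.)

1

R1 -> -1·R1
  [ 1   0  1   0   -4 ]
  [ 0  10  0  -6   17 ]
  [ 1  -4  1   2  -11 ]
R3 -> R3 − R1
  [ 1   0  1   0  -4 ]
  [ 0  10  0  -6  17 ]
  [ 0  -4  0   2  -7 ]
R2 -> 1/10·R2
  [ 1   0  1     0     -4 ]
  [ 0   1  0  -3/5  17/10 ]
  [ 0  -4  0     2     -7 ]
R3 -> R3 + 4·R2
  [ 1  0  1     0     -4 ]
  [ 0  1  0  -3/5  17/10 ]
  [ 0  0  0  -2/5   -1/5 ]
R3 -> -5/2·R3
  [ 1  0  1     0     -4 ]
  [ 0  1  0  -3/5  17/10 ]
  [ 0  0  0     1    1/2 ]
R2 -> R2 + 3/5·R3
  [ 1  0  1  0   -4 ]
  [ 0  1  0  0    2 ]
  [ 0  0  0  1  1/2 ]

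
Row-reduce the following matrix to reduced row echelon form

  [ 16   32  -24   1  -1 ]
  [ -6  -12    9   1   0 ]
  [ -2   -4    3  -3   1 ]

[[1, 2, -3/2, 0, 0], [0, 0, 0, 1, 0], [0, 0, 0, 0, 1]]

r1 := 1/16·r1
  [  1    2  -3/2  1/16  -1/16 ]
  [ -6  -12     9     1      0 ]
  [ -2   -4     3    -3      1 ]
r2 := r2 + 6·r1
  [  1   2  -3/2  1/16  -1/16 ]
  [  0   0     0  11/8   -3/8 ]
  [ -2  -4     3    -3      1 ]
r3 := r3 + 2·r1
  [ 1  2  -3/2   1/16  -1/16 ]
  [ 0  0     0   11/8   -3/8 ]
  [ 0  0     0  -23/8    7/8 ]
r2 := 8/11·r2
  [ 1  2  -3/2   1/16  -1/16 ]
  [ 0  0     0      1  -3/11 ]
  [ 0  0     0  -23/8    7/8 ]
r3 := r3 + 23/8·r2
  [ 1  2  -3/2  1/16  -1/16 ]
  [ 0  0     0     1  -3/11 ]
  [ 0  0     0     0   1/11 ]
r3 := 11·r3
  [ 1  2  -3/2  1/16  -1/16 ]
  [ 0  0     0     1  -3/11 ]
  [ 0  0     0     0      1 ]
r2 := r2 + 3/11·r3
  [ 1  2  -3/2  1/16  -1/16 ]
  [ 0  0     0     1      0 ]
  [ 0  0     0     0      1 ]
r1 := r1 + 1/16·r3
  [ 1  2  -3/2  1/16  0 ]
  [ 0  0     0     1  0 ]
  [ 0  0     0     0  1 ]
r1 := r1 − 1/16·r2
  [ 1  2  -3/2  0  0 ]
  [ 0  0     0  1  0 ]
  [ 0  0     0  0  1 ]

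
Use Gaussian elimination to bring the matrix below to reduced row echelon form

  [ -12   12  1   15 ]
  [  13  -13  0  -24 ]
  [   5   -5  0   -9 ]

r1 → -1/12·r1
  [  1   -1  -1/12  -5/4 ]
  [ 13  -13      0   -24 ]
  [  5   -5      0    -9 ]
r2 → r2 − 13·r1
  [ 1  -1  -1/12   -5/4 ]
  [ 0   0  13/12  -31/4 ]
  [ 5  -5      0     -9 ]
r3 → r3 − 5·r1
  [ 1  -1  -1/12   -5/4 ]
  [ 0   0  13/12  -31/4 ]
  [ 0   0   5/12  -11/4 ]
r2 → 12/13·r2
  [ 1  -1  -1/12    -5/4 ]
  [ 0   0      1  -93/13 ]
  [ 0   0   5/12   -11/4 ]
r3 → r3 − 5/12·r2
  [ 1  -1  -1/12    -5/4 ]
  [ 0   0      1  -93/13 ]
  [ 0   0      0    3/13 ]
r3 → 13/3·r3
  [ 1  -1  -1/12    -5/4 ]
  [ 0   0      1  -93/13 ]
  [ 0   0      0       1 ]
r2 → r2 + 93/13·r3
  [ 1  -1  -1/12  -5/4 ]
  [ 0   0      1     0 ]
  [ 0   0      0     1 ]
r1 → r1 + 5/4·r3
  [ 1  -1  -1/12  0 ]
  [ 0   0      1  0 ]
  [ 0   0      0  1 ]
r1 → r1 + 1/12·r2
  [ 1  -1  0  0 ]
  [ 0   0  1  0 ]
  [ 0   0  0  1 ]

[[1, -1, 0, 0], [0, 0, 1, 0], [0, 0, 0, 1]]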